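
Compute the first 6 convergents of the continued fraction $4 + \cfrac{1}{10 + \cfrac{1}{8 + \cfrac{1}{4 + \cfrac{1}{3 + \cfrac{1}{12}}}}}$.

Using the convergent recurrence p_i = a_i*p_{i-1} + p_{i-2}, q_i = a_i*q_{i-1} + q_{i-2} with p_{-2}=0, p_{-1}=1, q_{-2}=1, q_{-1}=0:
  i=0: a_0=4, p_0 = 4*1 + 0 = 4, q_0 = 4*0 + 1 = 1.
  i=1: a_1=10, p_1 = 10*4 + 1 = 41, q_1 = 10*1 + 0 = 10.
  i=2: a_2=8, p_2 = 8*41 + 4 = 332, q_2 = 8*10 + 1 = 81.
  i=3: a_3=4, p_3 = 4*332 + 41 = 1369, q_3 = 4*81 + 10 = 334.
  i=4: a_4=3, p_4 = 3*1369 + 332 = 4439, q_4 = 3*334 + 81 = 1083.
  i=5: a_5=12, p_5 = 12*4439 + 1369 = 54637, q_5 = 12*1083 + 334 = 13330.

4/1, 41/10, 332/81, 1369/334, 4439/1083, 54637/13330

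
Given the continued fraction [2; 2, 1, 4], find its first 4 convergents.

Using the convergent recurrence p_i = a_i*p_{i-1} + p_{i-2}, q_i = a_i*q_{i-1} + q_{i-2} with p_{-2}=0, p_{-1}=1, q_{-2}=1, q_{-1}=0:
  i=0: a_0=2, p_0 = 2*1 + 0 = 2, q_0 = 2*0 + 1 = 1.
  i=1: a_1=2, p_1 = 2*2 + 1 = 5, q_1 = 2*1 + 0 = 2.
  i=2: a_2=1, p_2 = 1*5 + 2 = 7, q_2 = 1*2 + 1 = 3.
  i=3: a_3=4, p_3 = 4*7 + 5 = 33, q_3 = 4*3 + 2 = 14.

2/1, 5/2, 7/3, 33/14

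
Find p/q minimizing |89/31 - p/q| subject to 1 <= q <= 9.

23/8

Expand x = 89/31 as a continued fraction with the Euclidean algorithm:
  89 = 2*31 + 27, so a_0 = 2.
  31 = 1*27 + 4, so a_1 = 1.
  27 = 6*4 + 3, so a_2 = 6.
  4 = 1*3 + 1, so a_3 = 1.
  3 = 3*1 + 0, so a_4 = 3.
so x = [2; 1, 6, 1, 3].
Convergents (p_i = a_i*p_{i-1} + p_{i-2}, q_i = a_i*q_{i-1} + q_{i-2} with p_{-2}=0, p_{-1}=1, q_{-2}=1, q_{-1}=0), until the denominator exceeds 9:
  i=0: a_0=2, p_0 = 2*1 + 0 = 2, q_0 = 2*0 + 1 = 1.
  i=1: a_1=1, p_1 = 1*2 + 1 = 3, q_1 = 1*1 + 0 = 1.
  i=2: a_2=6, p_2 = 6*3 + 2 = 20, q_2 = 6*1 + 1 = 7.
  i=3: a_3=1, p_3 = 1*20 + 3 = 23, q_3 = 1*7 + 1 = 8.
  i=4: a_4=3, p_4 = 3*23 + 20 = 89, q_4 = 3*8 + 7 = 31.
q_4 = 31 > 9, so the last convergent with denominator <= 9 is p_3/q_3 = 23/8.
The closest fraction with denominator <= 9 is either p_3/q_3 or the intermediate fraction (k*p_3 + p_2)/(k*q_3 + q_2) with the largest k >= 1 whose denominator stays <= 9; these approach x as k grows, and every other convergent or intermediate fraction in range is farther away.
Largest k: floor((9 - q_2)/q_3) = floor((9 - 7)/8) = 0.
Since k = 0, no intermediate fraction beyond p_3/q_3 has denominator <= 9, so the convergent 23/8 is the closest (its error is |89*8 - 23*31|/(31*8) = 1/248).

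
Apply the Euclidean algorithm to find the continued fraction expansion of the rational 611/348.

Run the Euclidean algorithm on 611 and 348; the successive quotients are the partial quotients a_0, a_1, ... (each step inverts the fractional part left over by the previous one):
  611 = 1*348 + 263, so a_0 = 1.
  348 = 1*263 + 85, so a_1 = 1.
  263 = 3*85 + 8, so a_2 = 3.
  85 = 10*8 + 5, so a_3 = 10.
  8 = 1*5 + 3, so a_4 = 1.
  5 = 1*3 + 2, so a_5 = 1.
  3 = 1*2 + 1, so a_6 = 1.
  2 = 2*1 + 0, so a_7 = 2.
The remainder reaches 0 after 8 divisions, so the expansion has 8 partial quotients, read off in order.

[1; 1, 3, 10, 1, 1, 1, 2]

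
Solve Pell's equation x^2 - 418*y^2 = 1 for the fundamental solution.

(x, y) = (33857, 1656)

First expand sqrt(418) as a continued fraction. With x_i = (sqrt(418) + m_i)/d_i and (m_0, d_0) = (0, 1): a_0 = floor(sqrt(418)) = 20, since 20^2 = 400 <= 418 < 441 = 21^2.
Iterate m_{i+1} = d_i*a_i - m_i, d_{i+1} = (418 - m_{i+1}^2)/d_i, a_{i+1} = floor((a_0 + m_{i+1})/d_{i+1}):
  m_1 = 1*20 - 0 = 20, d_1 = (418 - 20^2)/1 = 18/1 = 18, a_1 = floor((20 + 20)/18) = 2.
  m_2 = 18*2 - 20 = 16, d_2 = (418 - 16^2)/18 = 162/18 = 9, a_2 = floor((20 + 16)/9) = 4.
  m_3 = 9*4 - 16 = 20, d_3 = (418 - 20^2)/9 = 18/9 = 2, a_3 = floor((20 + 20)/2) = 20.
  m_4 = 2*20 - 20 = 20, d_4 = (418 - 20^2)/2 = 18/2 = 9, a_4 = floor((20 + 20)/9) = 4.
  m_5 = 9*4 - 20 = 16, d_5 = (418 - 16^2)/9 = 162/9 = 18, a_5 = floor((20 + 16)/18) = 2.
  m_6 = 18*2 - 16 = 20, d_6 = (418 - 20^2)/18 = 18/18 = 1, a_6 = floor((20 + 20)/1) = 40.
  m_7 = 1*40 - 20 = 20, d_7 = (418 - 20^2)/1 = 18/1 = 18: (m_7, d_7) = (m_1, d_1) = (20, 18), so from here the quotients repeat a_1, ..., a_6; the period length is 6.
So sqrt(418) = [20; (2, 4, 20, 4, 2, 40)] with period length k = 6.
k is even, so the fundamental solution of x^2 - 418y^2 = 1 is (p_{k-1}, q_{k-1}) = (p_5, q_5); compute convergents through index 5.
Convergents (p_i = a_i*p_{i-1} + p_{i-2}, q_i = a_i*q_{i-1} + q_{i-2} with p_{-2}=0, p_{-1}=1, q_{-2}=1, q_{-1}=0):
  i=0: a_0=20, p_0 = 20*1 + 0 = 20, q_0 = 20*0 + 1 = 1.
  i=1: a_1=2, p_1 = 2*20 + 1 = 41, q_1 = 2*1 + 0 = 2.
  i=2: a_2=4, p_2 = 4*41 + 20 = 184, q_2 = 4*2 + 1 = 9.
  i=3: a_3=20, p_3 = 20*184 + 41 = 3721, q_3 = 20*9 + 2 = 182.
  i=4: a_4=4, p_4 = 4*3721 + 184 = 15068, q_4 = 4*182 + 9 = 737.
  i=5: a_5=2, p_5 = 2*15068 + 3721 = 33857, q_5 = 2*737 + 182 = 1656.
Check: 33857^2 - 418*1656^2 = 1146296449 - 1146296448 = 1, so (x, y) = (33857, 1656) solves the equation, and by the theorem it is the least positive solution.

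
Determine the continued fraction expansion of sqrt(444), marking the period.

Write x_i = (sqrt(444) + m_i)/d_i with (m_0, d_0) = (0, 1). a_0 = floor(sqrt(444)) = 21, since 21^2 = 441 <= 444 < 484 = 22^2.
Iterate m_{i+1} = d_i*a_i - m_i, d_{i+1} = (444 - m_{i+1}^2)/d_i, a_{i+1} = floor((a_0 + m_{i+1})/d_{i+1}):
  m_1 = 1*21 - 0 = 21, d_1 = (444 - 21^2)/1 = 3/1 = 3, a_1 = floor((21 + 21)/3) = 14.
  m_2 = 3*14 - 21 = 21, d_2 = (444 - 21^2)/3 = 3/3 = 1, a_2 = floor((21 + 21)/1) = 42.
  m_3 = 1*42 - 21 = 21, d_3 = (444 - 21^2)/1 = 3/1 = 3: (m_3, d_3) = (m_1, d_1) = (21, 3), so from here the quotients repeat a_1, a_2; the period length is 2.
Hence the expansion of sqrt(444) is a_0 = 21 followed by the repeating block 14, 42 (period 2).

[21; (14, 42)]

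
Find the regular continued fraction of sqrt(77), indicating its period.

[8; (1, 3, 2, 3, 1, 16)]

Write x_i = (sqrt(77) + m_i)/d_i with (m_0, d_0) = (0, 1). a_0 = floor(sqrt(77)) = 8, since 8^2 = 64 <= 77 < 81 = 9^2.
Iterate m_{i+1} = d_i*a_i - m_i, d_{i+1} = (77 - m_{i+1}^2)/d_i, a_{i+1} = floor((a_0 + m_{i+1})/d_{i+1}):
  m_1 = 1*8 - 0 = 8, d_1 = (77 - 8^2)/1 = 13/1 = 13, a_1 = floor((8 + 8)/13) = 1.
  m_2 = 13*1 - 8 = 5, d_2 = (77 - 5^2)/13 = 52/13 = 4, a_2 = floor((8 + 5)/4) = 3.
  m_3 = 4*3 - 5 = 7, d_3 = (77 - 7^2)/4 = 28/4 = 7, a_3 = floor((8 + 7)/7) = 2.
  m_4 = 7*2 - 7 = 7, d_4 = (77 - 7^2)/7 = 28/7 = 4, a_4 = floor((8 + 7)/4) = 3.
  m_5 = 4*3 - 7 = 5, d_5 = (77 - 5^2)/4 = 52/4 = 13, a_5 = floor((8 + 5)/13) = 1.
  m_6 = 13*1 - 5 = 8, d_6 = (77 - 8^2)/13 = 13/13 = 1, a_6 = floor((8 + 8)/1) = 16.
  m_7 = 1*16 - 8 = 8, d_7 = (77 - 8^2)/1 = 13/1 = 13: (m_7, d_7) = (m_1, d_1) = (8, 13), so from here the quotients repeat a_1, ..., a_6; the period length is 6.
Hence the expansion of sqrt(77) is a_0 = 8 followed by the repeating block 1, 3, 2, 3, 1, 16 (period 6).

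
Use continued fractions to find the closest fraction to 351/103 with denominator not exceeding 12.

Expand x = 351/103 as a continued fraction with the Euclidean algorithm:
  351 = 3*103 + 42, so a_0 = 3.
  103 = 2*42 + 19, so a_1 = 2.
  42 = 2*19 + 4, so a_2 = 2.
  19 = 4*4 + 3, so a_3 = 4.
  4 = 1*3 + 1, so a_4 = 1.
  3 = 3*1 + 0, so a_5 = 3.
so x = [3; 2, 2, 4, 1, 3].
Convergents (p_i = a_i*p_{i-1} + p_{i-2}, q_i = a_i*q_{i-1} + q_{i-2} with p_{-2}=0, p_{-1}=1, q_{-2}=1, q_{-1}=0), until the denominator exceeds 12:
  i=0: a_0=3, p_0 = 3*1 + 0 = 3, q_0 = 3*0 + 1 = 1.
  i=1: a_1=2, p_1 = 2*3 + 1 = 7, q_1 = 2*1 + 0 = 2.
  i=2: a_2=2, p_2 = 2*7 + 3 = 17, q_2 = 2*2 + 1 = 5.
  i=3: a_3=4, p_3 = 4*17 + 7 = 75, q_3 = 4*5 + 2 = 22.
q_3 = 22 > 12, so the last convergent with denominator <= 12 is p_2/q_2 = 17/5.
The closest fraction with denominator <= 12 is either p_2/q_2 or the intermediate fraction (k*p_2 + p_1)/(k*q_2 + q_1) with the largest k >= 1 whose denominator stays <= 12; these approach x as k grows, and every other convergent or intermediate fraction in range is farther away.
Largest k: floor((12 - q_1)/q_2) = floor((12 - 2)/5) = 2.
That gives (2*17 + 7)/(2*5 + 2) = 41/12.
Compare the errors: |x - 17/5| = |351*5 - 17*103|/(103*5) = 4/515, and |x - 41/12| = |351*12 - 41*103|/(103*12) = 11/1236.
Cross-multiplying, 4*1236 = 4944 < 5665 = 11*515, so 4/515 is smaller: the convergent 17/5 is closer to x than 41/12.

17/5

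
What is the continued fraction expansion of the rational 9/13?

[0; 1, 2, 4]

Run the Euclidean algorithm on 9 and 13; the successive quotients are the partial quotients a_0, a_1, ... (each step inverts the fractional part left over by the previous one):
  9 = 0*13 + 9, so a_0 = 0.
  13 = 1*9 + 4, so a_1 = 1.
  9 = 2*4 + 1, so a_2 = 2.
  4 = 4*1 + 0, so a_3 = 4.
The remainder reaches 0 after 4 divisions, so the expansion has 4 partial quotients, read off in order.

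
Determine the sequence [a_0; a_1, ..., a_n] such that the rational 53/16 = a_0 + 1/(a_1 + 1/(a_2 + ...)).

[3; 3, 5]

Run the Euclidean algorithm on 53 and 16; the successive quotients are the partial quotients a_0, a_1, ... (each step inverts the fractional part left over by the previous one):
  53 = 3*16 + 5, so a_0 = 3.
  16 = 3*5 + 1, so a_1 = 3.
  5 = 5*1 + 0, so a_2 = 5.
The remainder reaches 0 after 3 divisions, so the expansion has 3 partial quotients, read off in order.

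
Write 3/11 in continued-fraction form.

Run the Euclidean algorithm on 3 and 11; the successive quotients are the partial quotients a_0, a_1, ... (each step inverts the fractional part left over by the previous one):
  3 = 0*11 + 3, so a_0 = 0.
  11 = 3*3 + 2, so a_1 = 3.
  3 = 1*2 + 1, so a_2 = 1.
  2 = 2*1 + 0, so a_3 = 2.
The remainder reaches 0 after 4 divisions, so the expansion has 4 partial quotients, read off in order.

[0; 3, 1, 2]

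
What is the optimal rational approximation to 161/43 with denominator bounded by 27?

Expand x = 161/43 as a continued fraction with the Euclidean algorithm:
  161 = 3*43 + 32, so a_0 = 3.
  43 = 1*32 + 11, so a_1 = 1.
  32 = 2*11 + 10, so a_2 = 2.
  11 = 1*10 + 1, so a_3 = 1.
  10 = 10*1 + 0, so a_4 = 10.
so x = [3; 1, 2, 1, 10].
Convergents (p_i = a_i*p_{i-1} + p_{i-2}, q_i = a_i*q_{i-1} + q_{i-2} with p_{-2}=0, p_{-1}=1, q_{-2}=1, q_{-1}=0), until the denominator exceeds 27:
  i=0: a_0=3, p_0 = 3*1 + 0 = 3, q_0 = 3*0 + 1 = 1.
  i=1: a_1=1, p_1 = 1*3 + 1 = 4, q_1 = 1*1 + 0 = 1.
  i=2: a_2=2, p_2 = 2*4 + 3 = 11, q_2 = 2*1 + 1 = 3.
  i=3: a_3=1, p_3 = 1*11 + 4 = 15, q_3 = 1*3 + 1 = 4.
  i=4: a_4=10, p_4 = 10*15 + 11 = 161, q_4 = 10*4 + 3 = 43.
q_4 = 43 > 27, so the last convergent with denominator <= 27 is p_3/q_3 = 15/4.
The closest fraction with denominator <= 27 is either p_3/q_3 or the intermediate fraction (k*p_3 + p_2)/(k*q_3 + q_2) with the largest k >= 1 whose denominator stays <= 27; these approach x as k grows, and every other convergent or intermediate fraction in range is farther away.
Largest k: floor((27 - q_2)/q_3) = floor((27 - 3)/4) = 6.
That gives (6*15 + 11)/(6*4 + 3) = 101/27.
Compare the errors: |x - 15/4| = |161*4 - 15*43|/(43*4) = 1/172, and |x - 101/27| = |161*27 - 101*43|/(43*27) = 4/1161.
Cross-multiplying, 4*172 = 688 < 1161 = 1*1161, so 4/1161 is smaller: the intermediate fraction 101/27 is closer to x than 15/4.

101/27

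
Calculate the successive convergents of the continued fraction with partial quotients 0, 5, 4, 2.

Using the convergent recurrence p_i = a_i*p_{i-1} + p_{i-2}, q_i = a_i*q_{i-1} + q_{i-2} with p_{-2}=0, p_{-1}=1, q_{-2}=1, q_{-1}=0:
  i=0: a_0=0, p_0 = 0*1 + 0 = 0, q_0 = 0*0 + 1 = 1.
  i=1: a_1=5, p_1 = 5*0 + 1 = 1, q_1 = 5*1 + 0 = 5.
  i=2: a_2=4, p_2 = 4*1 + 0 = 4, q_2 = 4*5 + 1 = 21.
  i=3: a_3=2, p_3 = 2*4 + 1 = 9, q_3 = 2*21 + 5 = 47.

0/1, 1/5, 4/21, 9/47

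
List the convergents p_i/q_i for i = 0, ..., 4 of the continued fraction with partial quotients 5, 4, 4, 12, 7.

Using the convergent recurrence p_i = a_i*p_{i-1} + p_{i-2}, q_i = a_i*q_{i-1} + q_{i-2} with p_{-2}=0, p_{-1}=1, q_{-2}=1, q_{-1}=0:
  i=0: a_0=5, p_0 = 5*1 + 0 = 5, q_0 = 5*0 + 1 = 1.
  i=1: a_1=4, p_1 = 4*5 + 1 = 21, q_1 = 4*1 + 0 = 4.
  i=2: a_2=4, p_2 = 4*21 + 5 = 89, q_2 = 4*4 + 1 = 17.
  i=3: a_3=12, p_3 = 12*89 + 21 = 1089, q_3 = 12*17 + 4 = 208.
  i=4: a_4=7, p_4 = 7*1089 + 89 = 7712, q_4 = 7*208 + 17 = 1473.

5/1, 21/4, 89/17, 1089/208, 7712/1473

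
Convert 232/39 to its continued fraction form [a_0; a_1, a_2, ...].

[5; 1, 18, 2]

Run the Euclidean algorithm on 232 and 39; the successive quotients are the partial quotients a_0, a_1, ... (each step inverts the fractional part left over by the previous one):
  232 = 5*39 + 37, so a_0 = 5.
  39 = 1*37 + 2, so a_1 = 1.
  37 = 18*2 + 1, so a_2 = 18.
  2 = 2*1 + 0, so a_3 = 2.
The remainder reaches 0 after 4 divisions, so the expansion has 4 partial quotients, read off in order.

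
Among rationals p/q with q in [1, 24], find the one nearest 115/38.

73/24

Expand x = 115/38 as a continued fraction with the Euclidean algorithm:
  115 = 3*38 + 1, so a_0 = 3.
  38 = 38*1 + 0, so a_1 = 38.
so x = [3; 38].
Convergents (p_i = a_i*p_{i-1} + p_{i-2}, q_i = a_i*q_{i-1} + q_{i-2} with p_{-2}=0, p_{-1}=1, q_{-2}=1, q_{-1}=0), until the denominator exceeds 24:
  i=0: a_0=3, p_0 = 3*1 + 0 = 3, q_0 = 3*0 + 1 = 1.
  i=1: a_1=38, p_1 = 38*3 + 1 = 115, q_1 = 38*1 + 0 = 38.
q_1 = 38 > 24, so the last convergent with denominator <= 24 is p_0/q_0 = 3/1.
The closest fraction with denominator <= 24 is either p_0/q_0 or the intermediate fraction (k*p_0 + p_{-1})/(k*q_0 + q_{-1}) with the largest k >= 1 whose denominator stays <= 24; these approach x as k grows, and every other convergent or intermediate fraction in range is farther away.
Largest k: floor((24 - q_{-1})/q_0) = floor((24 - 0)/1) = 24 (using the seeds p_{-1} = 1, q_{-1} = 0).
That gives (24*3 + 1)/(24*1 + 0) = 73/24.
Compare the errors: |x - 3/1| = |115*1 - 3*38|/(38*1) = 1/38, and |x - 73/24| = |115*24 - 73*38|/(38*24) = 14/912.
Cross-multiplying, 14*38 = 532 < 912 = 1*912, so 14/912 is smaller: the intermediate fraction 73/24 is closer to x than 3/1.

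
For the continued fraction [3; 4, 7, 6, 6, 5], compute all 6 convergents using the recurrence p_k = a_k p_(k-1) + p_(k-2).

3/1, 13/4, 94/29, 577/178, 3556/1097, 18357/5663

Using the convergent recurrence p_i = a_i*p_{i-1} + p_{i-2}, q_i = a_i*q_{i-1} + q_{i-2} with p_{-2}=0, p_{-1}=1, q_{-2}=1, q_{-1}=0:
  i=0: a_0=3, p_0 = 3*1 + 0 = 3, q_0 = 3*0 + 1 = 1.
  i=1: a_1=4, p_1 = 4*3 + 1 = 13, q_1 = 4*1 + 0 = 4.
  i=2: a_2=7, p_2 = 7*13 + 3 = 94, q_2 = 7*4 + 1 = 29.
  i=3: a_3=6, p_3 = 6*94 + 13 = 577, q_3 = 6*29 + 4 = 178.
  i=4: a_4=6, p_4 = 6*577 + 94 = 3556, q_4 = 6*178 + 29 = 1097.
  i=5: a_5=5, p_5 = 5*3556 + 577 = 18357, q_5 = 5*1097 + 178 = 5663.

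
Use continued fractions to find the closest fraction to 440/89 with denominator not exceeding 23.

89/18

Expand x = 440/89 as a continued fraction with the Euclidean algorithm:
  440 = 4*89 + 84, so a_0 = 4.
  89 = 1*84 + 5, so a_1 = 1.
  84 = 16*5 + 4, so a_2 = 16.
  5 = 1*4 + 1, so a_3 = 1.
  4 = 4*1 + 0, so a_4 = 4.
so x = [4; 1, 16, 1, 4].
Convergents (p_i = a_i*p_{i-1} + p_{i-2}, q_i = a_i*q_{i-1} + q_{i-2} with p_{-2}=0, p_{-1}=1, q_{-2}=1, q_{-1}=0), until the denominator exceeds 23:
  i=0: a_0=4, p_0 = 4*1 + 0 = 4, q_0 = 4*0 + 1 = 1.
  i=1: a_1=1, p_1 = 1*4 + 1 = 5, q_1 = 1*1 + 0 = 1.
  i=2: a_2=16, p_2 = 16*5 + 4 = 84, q_2 = 16*1 + 1 = 17.
  i=3: a_3=1, p_3 = 1*84 + 5 = 89, q_3 = 1*17 + 1 = 18.
  i=4: a_4=4, p_4 = 4*89 + 84 = 440, q_4 = 4*18 + 17 = 89.
q_4 = 89 > 23, so the last convergent with denominator <= 23 is p_3/q_3 = 89/18.
The closest fraction with denominator <= 23 is either p_3/q_3 or the intermediate fraction (k*p_3 + p_2)/(k*q_3 + q_2) with the largest k >= 1 whose denominator stays <= 23; these approach x as k grows, and every other convergent or intermediate fraction in range is farther away.
Largest k: floor((23 - q_2)/q_3) = floor((23 - 17)/18) = 0.
Since k = 0, no intermediate fraction beyond p_3/q_3 has denominator <= 23, so the convergent 89/18 is the closest (its error is |440*18 - 89*89|/(89*18) = 1/1602).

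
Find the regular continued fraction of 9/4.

[2; 4]

Run the Euclidean algorithm on 9 and 4; the successive quotients are the partial quotients a_0, a_1, ... (each step inverts the fractional part left over by the previous one):
  9 = 2*4 + 1, so a_0 = 2.
  4 = 4*1 + 0, so a_1 = 4.
The remainder reaches 0 after 2 divisions, so the expansion has 2 partial quotients, read off in order.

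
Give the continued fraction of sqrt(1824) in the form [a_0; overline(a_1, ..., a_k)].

Write x_i = (sqrt(1824) + m_i)/d_i with (m_0, d_0) = (0, 1). a_0 = floor(sqrt(1824)) = 42, since 42^2 = 1764 <= 1824 < 1849 = 43^2.
Iterate m_{i+1} = d_i*a_i - m_i, d_{i+1} = (1824 - m_{i+1}^2)/d_i, a_{i+1} = floor((a_0 + m_{i+1})/d_{i+1}):
  m_1 = 1*42 - 0 = 42, d_1 = (1824 - 42^2)/1 = 60/1 = 60, a_1 = floor((42 + 42)/60) = 1.
  m_2 = 60*1 - 42 = 18, d_2 = (1824 - 18^2)/60 = 1500/60 = 25, a_2 = floor((42 + 18)/25) = 2.
  m_3 = 25*2 - 18 = 32, d_3 = (1824 - 32^2)/25 = 800/25 = 32, a_3 = floor((42 + 32)/32) = 2.
  m_4 = 32*2 - 32 = 32, d_4 = (1824 - 32^2)/32 = 800/32 = 25, a_4 = floor((42 + 32)/25) = 2.
  m_5 = 25*2 - 32 = 18, d_5 = (1824 - 18^2)/25 = 1500/25 = 60, a_5 = floor((42 + 18)/60) = 1.
  m_6 = 60*1 - 18 = 42, d_6 = (1824 - 42^2)/60 = 60/60 = 1, a_6 = floor((42 + 42)/1) = 84.
  m_7 = 1*84 - 42 = 42, d_7 = (1824 - 42^2)/1 = 60/1 = 60: (m_7, d_7) = (m_1, d_1) = (42, 60), so from here the quotients repeat a_1, ..., a_6; the period length is 6.
Hence the expansion of sqrt(1824) is a_0 = 42 followed by the repeating block 1, 2, 2, 2, 1, 84 (period 6).

[42; overline(1, 2, 2, 2, 1, 84)]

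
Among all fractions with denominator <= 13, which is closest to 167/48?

45/13

Expand x = 167/48 as a continued fraction with the Euclidean algorithm:
  167 = 3*48 + 23, so a_0 = 3.
  48 = 2*23 + 2, so a_1 = 2.
  23 = 11*2 + 1, so a_2 = 11.
  2 = 2*1 + 0, so a_3 = 2.
so x = [3; 2, 11, 2].
Convergents (p_i = a_i*p_{i-1} + p_{i-2}, q_i = a_i*q_{i-1} + q_{i-2} with p_{-2}=0, p_{-1}=1, q_{-2}=1, q_{-1}=0), until the denominator exceeds 13:
  i=0: a_0=3, p_0 = 3*1 + 0 = 3, q_0 = 3*0 + 1 = 1.
  i=1: a_1=2, p_1 = 2*3 + 1 = 7, q_1 = 2*1 + 0 = 2.
  i=2: a_2=11, p_2 = 11*7 + 3 = 80, q_2 = 11*2 + 1 = 23.
q_2 = 23 > 13, so the last convergent with denominator <= 13 is p_1/q_1 = 7/2.
The closest fraction with denominator <= 13 is either p_1/q_1 or the intermediate fraction (k*p_1 + p_0)/(k*q_1 + q_0) with the largest k >= 1 whose denominator stays <= 13; these approach x as k grows, and every other convergent or intermediate fraction in range is farther away.
Largest k: floor((13 - q_0)/q_1) = floor((13 - 1)/2) = 6.
That gives (6*7 + 3)/(6*2 + 1) = 45/13.
Compare the errors: |x - 7/2| = |167*2 - 7*48|/(48*2) = 2/96, and |x - 45/13| = |167*13 - 45*48|/(48*13) = 11/624.
Cross-multiplying, 11*96 = 1056 < 1248 = 2*624, so 11/624 is smaller: the intermediate fraction 45/13 is closer to x than 7/2.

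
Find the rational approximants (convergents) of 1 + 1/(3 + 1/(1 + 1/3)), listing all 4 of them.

1/1, 4/3, 5/4, 19/15

Using the convergent recurrence p_i = a_i*p_{i-1} + p_{i-2}, q_i = a_i*q_{i-1} + q_{i-2} with p_{-2}=0, p_{-1}=1, q_{-2}=1, q_{-1}=0:
  i=0: a_0=1, p_0 = 1*1 + 0 = 1, q_0 = 1*0 + 1 = 1.
  i=1: a_1=3, p_1 = 3*1 + 1 = 4, q_1 = 3*1 + 0 = 3.
  i=2: a_2=1, p_2 = 1*4 + 1 = 5, q_2 = 1*3 + 1 = 4.
  i=3: a_3=3, p_3 = 3*5 + 4 = 19, q_3 = 3*4 + 3 = 15.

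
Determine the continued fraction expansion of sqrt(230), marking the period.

Write x_i = (sqrt(230) + m_i)/d_i with (m_0, d_0) = (0, 1). a_0 = floor(sqrt(230)) = 15, since 15^2 = 225 <= 230 < 256 = 16^2.
Iterate m_{i+1} = d_i*a_i - m_i, d_{i+1} = (230 - m_{i+1}^2)/d_i, a_{i+1} = floor((a_0 + m_{i+1})/d_{i+1}):
  m_1 = 1*15 - 0 = 15, d_1 = (230 - 15^2)/1 = 5/1 = 5, a_1 = floor((15 + 15)/5) = 6.
  m_2 = 5*6 - 15 = 15, d_2 = (230 - 15^2)/5 = 5/5 = 1, a_2 = floor((15 + 15)/1) = 30.
  m_3 = 1*30 - 15 = 15, d_3 = (230 - 15^2)/1 = 5/1 = 5: (m_3, d_3) = (m_1, d_1) = (15, 5), so from here the quotients repeat a_1, a_2; the period length is 2.
Hence the expansion of sqrt(230) is a_0 = 15 followed by the repeating block 6, 30 (period 2).

[15; (6, 30)]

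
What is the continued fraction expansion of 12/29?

[0; 2, 2, 2, 2]

Run the Euclidean algorithm on 12 and 29; the successive quotients are the partial quotients a_0, a_1, ... (each step inverts the fractional part left over by the previous one):
  12 = 0*29 + 12, so a_0 = 0.
  29 = 2*12 + 5, so a_1 = 2.
  12 = 2*5 + 2, so a_2 = 2.
  5 = 2*2 + 1, so a_3 = 2.
  2 = 2*1 + 0, so a_4 = 2.
The remainder reaches 0 after 5 divisions, so the expansion has 5 partial quotients, read off in order.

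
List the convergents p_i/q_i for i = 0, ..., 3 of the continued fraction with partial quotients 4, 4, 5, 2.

Using the convergent recurrence p_i = a_i*p_{i-1} + p_{i-2}, q_i = a_i*q_{i-1} + q_{i-2} with p_{-2}=0, p_{-1}=1, q_{-2}=1, q_{-1}=0:
  i=0: a_0=4, p_0 = 4*1 + 0 = 4, q_0 = 4*0 + 1 = 1.
  i=1: a_1=4, p_1 = 4*4 + 1 = 17, q_1 = 4*1 + 0 = 4.
  i=2: a_2=5, p_2 = 5*17 + 4 = 89, q_2 = 5*4 + 1 = 21.
  i=3: a_3=2, p_3 = 2*89 + 17 = 195, q_3 = 2*21 + 4 = 46.

4/1, 17/4, 89/21, 195/46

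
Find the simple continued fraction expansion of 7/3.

[2; 3]

Run the Euclidean algorithm on 7 and 3; the successive quotients are the partial quotients a_0, a_1, ... (each step inverts the fractional part left over by the previous one):
  7 = 2*3 + 1, so a_0 = 2.
  3 = 3*1 + 0, so a_1 = 3.
The remainder reaches 0 after 2 divisions, so the expansion has 2 partial quotients, read off in order.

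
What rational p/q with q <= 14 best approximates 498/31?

Expand x = 498/31 as a continued fraction with the Euclidean algorithm:
  498 = 16*31 + 2, so a_0 = 16.
  31 = 15*2 + 1, so a_1 = 15.
  2 = 2*1 + 0, so a_2 = 2.
so x = [16; 15, 2].
Convergents (p_i = a_i*p_{i-1} + p_{i-2}, q_i = a_i*q_{i-1} + q_{i-2} with p_{-2}=0, p_{-1}=1, q_{-2}=1, q_{-1}=0), until the denominator exceeds 14:
  i=0: a_0=16, p_0 = 16*1 + 0 = 16, q_0 = 16*0 + 1 = 1.
  i=1: a_1=15, p_1 = 15*16 + 1 = 241, q_1 = 15*1 + 0 = 15.
q_1 = 15 > 14, so the last convergent with denominator <= 14 is p_0/q_0 = 16/1.
The closest fraction with denominator <= 14 is either p_0/q_0 or the intermediate fraction (k*p_0 + p_{-1})/(k*q_0 + q_{-1}) with the largest k >= 1 whose denominator stays <= 14; these approach x as k grows, and every other convergent or intermediate fraction in range is farther away.
Largest k: floor((14 - q_{-1})/q_0) = floor((14 - 0)/1) = 14 (using the seeds p_{-1} = 1, q_{-1} = 0).
That gives (14*16 + 1)/(14*1 + 0) = 225/14.
Compare the errors: |x - 16/1| = |498*1 - 16*31|/(31*1) = 2/31, and |x - 225/14| = |498*14 - 225*31|/(31*14) = 3/434.
Cross-multiplying, 3*31 = 93 < 868 = 2*434, so 3/434 is smaller: the intermediate fraction 225/14 is closer to x than 16/1.

225/14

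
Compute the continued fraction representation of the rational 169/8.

[21; 8]

Run the Euclidean algorithm on 169 and 8; the successive quotients are the partial quotients a_0, a_1, ... (each step inverts the fractional part left over by the previous one):
  169 = 21*8 + 1, so a_0 = 21.
  8 = 8*1 + 0, so a_1 = 8.
The remainder reaches 0 after 2 divisions, so the expansion has 2 partial quotients, read off in order.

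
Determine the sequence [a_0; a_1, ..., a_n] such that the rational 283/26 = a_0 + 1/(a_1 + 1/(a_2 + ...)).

[10; 1, 7, 1, 2]

Run the Euclidean algorithm on 283 and 26; the successive quotients are the partial quotients a_0, a_1, ... (each step inverts the fractional part left over by the previous one):
  283 = 10*26 + 23, so a_0 = 10.
  26 = 1*23 + 3, so a_1 = 1.
  23 = 7*3 + 2, so a_2 = 7.
  3 = 1*2 + 1, so a_3 = 1.
  2 = 2*1 + 0, so a_4 = 2.
The remainder reaches 0 after 5 divisions, so the expansion has 5 partial quotients, read off in order.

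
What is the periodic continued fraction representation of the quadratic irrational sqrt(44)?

Write x_i = (sqrt(44) + m_i)/d_i with (m_0, d_0) = (0, 1). a_0 = floor(sqrt(44)) = 6, since 6^2 = 36 <= 44 < 49 = 7^2.
Iterate m_{i+1} = d_i*a_i - m_i, d_{i+1} = (44 - m_{i+1}^2)/d_i, a_{i+1} = floor((a_0 + m_{i+1})/d_{i+1}):
  m_1 = 1*6 - 0 = 6, d_1 = (44 - 6^2)/1 = 8/1 = 8, a_1 = floor((6 + 6)/8) = 1.
  m_2 = 8*1 - 6 = 2, d_2 = (44 - 2^2)/8 = 40/8 = 5, a_2 = floor((6 + 2)/5) = 1.
  m_3 = 5*1 - 2 = 3, d_3 = (44 - 3^2)/5 = 35/5 = 7, a_3 = floor((6 + 3)/7) = 1.
  m_4 = 7*1 - 3 = 4, d_4 = (44 - 4^2)/7 = 28/7 = 4, a_4 = floor((6 + 4)/4) = 2.
  m_5 = 4*2 - 4 = 4, d_5 = (44 - 4^2)/4 = 28/4 = 7, a_5 = floor((6 + 4)/7) = 1.
  m_6 = 7*1 - 4 = 3, d_6 = (44 - 3^2)/7 = 35/7 = 5, a_6 = floor((6 + 3)/5) = 1.
  m_7 = 5*1 - 3 = 2, d_7 = (44 - 2^2)/5 = 40/5 = 8, a_7 = floor((6 + 2)/8) = 1.
  m_8 = 8*1 - 2 = 6, d_8 = (44 - 6^2)/8 = 8/8 = 1, a_8 = floor((6 + 6)/1) = 12.
  m_9 = 1*12 - 6 = 6, d_9 = (44 - 6^2)/1 = 8/1 = 8: (m_9, d_9) = (m_1, d_1) = (6, 8), so from here the quotients repeat a_1, ..., a_8; the period length is 8.
Hence the expansion of sqrt(44) is a_0 = 6 followed by the repeating block 1, 1, 1, 2, 1, 1, 1, 12 (period 8).

[6; (1, 1, 1, 2, 1, 1, 1, 12)]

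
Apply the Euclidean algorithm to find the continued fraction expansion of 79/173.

Run the Euclidean algorithm on 79 and 173; the successive quotients are the partial quotients a_0, a_1, ... (each step inverts the fractional part left over by the previous one):
  79 = 0*173 + 79, so a_0 = 0.
  173 = 2*79 + 15, so a_1 = 2.
  79 = 5*15 + 4, so a_2 = 5.
  15 = 3*4 + 3, so a_3 = 3.
  4 = 1*3 + 1, so a_4 = 1.
  3 = 3*1 + 0, so a_5 = 3.
The remainder reaches 0 after 6 divisions, so the expansion has 6 partial quotients, read off in order.

[0; 2, 5, 3, 1, 3]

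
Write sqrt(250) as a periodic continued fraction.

Write x_i = (sqrt(250) + m_i)/d_i with (m_0, d_0) = (0, 1). a_0 = floor(sqrt(250)) = 15, since 15^2 = 225 <= 250 < 256 = 16^2.
Iterate m_{i+1} = d_i*a_i - m_i, d_{i+1} = (250 - m_{i+1}^2)/d_i, a_{i+1} = floor((a_0 + m_{i+1})/d_{i+1}):
  m_1 = 1*15 - 0 = 15, d_1 = (250 - 15^2)/1 = 25/1 = 25, a_1 = floor((15 + 15)/25) = 1.
  m_2 = 25*1 - 15 = 10, d_2 = (250 - 10^2)/25 = 150/25 = 6, a_2 = floor((15 + 10)/6) = 4.
  m_3 = 6*4 - 10 = 14, d_3 = (250 - 14^2)/6 = 54/6 = 9, a_3 = floor((15 + 14)/9) = 3.
  m_4 = 9*3 - 14 = 13, d_4 = (250 - 13^2)/9 = 81/9 = 9, a_4 = floor((15 + 13)/9) = 3.
  m_5 = 9*3 - 13 = 14, d_5 = (250 - 14^2)/9 = 54/9 = 6, a_5 = floor((15 + 14)/6) = 4.
  m_6 = 6*4 - 14 = 10, d_6 = (250 - 10^2)/6 = 150/6 = 25, a_6 = floor((15 + 10)/25) = 1.
  m_7 = 25*1 - 10 = 15, d_7 = (250 - 15^2)/25 = 25/25 = 1, a_7 = floor((15 + 15)/1) = 30.
  m_8 = 1*30 - 15 = 15, d_8 = (250 - 15^2)/1 = 25/1 = 25: (m_8, d_8) = (m_1, d_1) = (15, 25), so from here the quotients repeat a_1, ..., a_7; the period length is 7.
Hence the expansion of sqrt(250) is a_0 = 15 followed by the repeating block 1, 4, 3, 3, 4, 1, 30 (period 7).

[15; (1, 4, 3, 3, 4, 1, 30)]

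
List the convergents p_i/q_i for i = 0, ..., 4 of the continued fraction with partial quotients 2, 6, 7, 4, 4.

2/1, 13/6, 93/43, 385/178, 1633/755

Using the convergent recurrence p_i = a_i*p_{i-1} + p_{i-2}, q_i = a_i*q_{i-1} + q_{i-2} with p_{-2}=0, p_{-1}=1, q_{-2}=1, q_{-1}=0:
  i=0: a_0=2, p_0 = 2*1 + 0 = 2, q_0 = 2*0 + 1 = 1.
  i=1: a_1=6, p_1 = 6*2 + 1 = 13, q_1 = 6*1 + 0 = 6.
  i=2: a_2=7, p_2 = 7*13 + 2 = 93, q_2 = 7*6 + 1 = 43.
  i=3: a_3=4, p_3 = 4*93 + 13 = 385, q_3 = 4*43 + 6 = 178.
  i=4: a_4=4, p_4 = 4*385 + 93 = 1633, q_4 = 4*178 + 43 = 755.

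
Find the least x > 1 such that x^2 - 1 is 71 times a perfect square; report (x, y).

First expand sqrt(71) as a continued fraction. With x_i = (sqrt(71) + m_i)/d_i and (m_0, d_0) = (0, 1): a_0 = floor(sqrt(71)) = 8, since 8^2 = 64 <= 71 < 81 = 9^2.
Iterate m_{i+1} = d_i*a_i - m_i, d_{i+1} = (71 - m_{i+1}^2)/d_i, a_{i+1} = floor((a_0 + m_{i+1})/d_{i+1}):
  m_1 = 1*8 - 0 = 8, d_1 = (71 - 8^2)/1 = 7/1 = 7, a_1 = floor((8 + 8)/7) = 2.
  m_2 = 7*2 - 8 = 6, d_2 = (71 - 6^2)/7 = 35/7 = 5, a_2 = floor((8 + 6)/5) = 2.
  m_3 = 5*2 - 6 = 4, d_3 = (71 - 4^2)/5 = 55/5 = 11, a_3 = floor((8 + 4)/11) = 1.
  m_4 = 11*1 - 4 = 7, d_4 = (71 - 7^2)/11 = 22/11 = 2, a_4 = floor((8 + 7)/2) = 7.
  m_5 = 2*7 - 7 = 7, d_5 = (71 - 7^2)/2 = 22/2 = 11, a_5 = floor((8 + 7)/11) = 1.
  m_6 = 11*1 - 7 = 4, d_6 = (71 - 4^2)/11 = 55/11 = 5, a_6 = floor((8 + 4)/5) = 2.
  m_7 = 5*2 - 4 = 6, d_7 = (71 - 6^2)/5 = 35/5 = 7, a_7 = floor((8 + 6)/7) = 2.
  m_8 = 7*2 - 6 = 8, d_8 = (71 - 8^2)/7 = 7/7 = 1, a_8 = floor((8 + 8)/1) = 16.
  m_9 = 1*16 - 8 = 8, d_9 = (71 - 8^2)/1 = 7/1 = 7: (m_9, d_9) = (m_1, d_1) = (8, 7), so from here the quotients repeat a_1, ..., a_8; the period length is 8.
So sqrt(71) = [8; (2, 2, 1, 7, 1, 2, 2, 16)] with period length k = 8.
k is even, so the fundamental solution of x^2 - 71y^2 = 1 is (p_{k-1}, q_{k-1}) = (p_7, q_7); compute convergents through index 7.
Convergents (p_i = a_i*p_{i-1} + p_{i-2}, q_i = a_i*q_{i-1} + q_{i-2} with p_{-2}=0, p_{-1}=1, q_{-2}=1, q_{-1}=0):
  i=0: a_0=8, p_0 = 8*1 + 0 = 8, q_0 = 8*0 + 1 = 1.
  i=1: a_1=2, p_1 = 2*8 + 1 = 17, q_1 = 2*1 + 0 = 2.
  i=2: a_2=2, p_2 = 2*17 + 8 = 42, q_2 = 2*2 + 1 = 5.
  i=3: a_3=1, p_3 = 1*42 + 17 = 59, q_3 = 1*5 + 2 = 7.
  i=4: a_4=7, p_4 = 7*59 + 42 = 455, q_4 = 7*7 + 5 = 54.
  i=5: a_5=1, p_5 = 1*455 + 59 = 514, q_5 = 1*54 + 7 = 61.
  i=6: a_6=2, p_6 = 2*514 + 455 = 1483, q_6 = 2*61 + 54 = 176.
  i=7: a_7=2, p_7 = 2*1483 + 514 = 3480, q_7 = 2*176 + 61 = 413.
Check: 3480^2 - 71*413^2 = 12110400 - 12110399 = 1, so (x, y) = (3480, 413) solves the equation, and by the theorem it is the least positive solution.

(x, y) = (3480, 413)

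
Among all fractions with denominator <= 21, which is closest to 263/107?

Expand x = 263/107 as a continued fraction with the Euclidean algorithm:
  263 = 2*107 + 49, so a_0 = 2.
  107 = 2*49 + 9, so a_1 = 2.
  49 = 5*9 + 4, so a_2 = 5.
  9 = 2*4 + 1, so a_3 = 2.
  4 = 4*1 + 0, so a_4 = 4.
so x = [2; 2, 5, 2, 4].
Convergents (p_i = a_i*p_{i-1} + p_{i-2}, q_i = a_i*q_{i-1} + q_{i-2} with p_{-2}=0, p_{-1}=1, q_{-2}=1, q_{-1}=0), until the denominator exceeds 21:
  i=0: a_0=2, p_0 = 2*1 + 0 = 2, q_0 = 2*0 + 1 = 1.
  i=1: a_1=2, p_1 = 2*2 + 1 = 5, q_1 = 2*1 + 0 = 2.
  i=2: a_2=5, p_2 = 5*5 + 2 = 27, q_2 = 5*2 + 1 = 11.
  i=3: a_3=2, p_3 = 2*27 + 5 = 59, q_3 = 2*11 + 2 = 24.
q_3 = 24 > 21, so the last convergent with denominator <= 21 is p_2/q_2 = 27/11.
The closest fraction with denominator <= 21 is either p_2/q_2 or the intermediate fraction (k*p_2 + p_1)/(k*q_2 + q_1) with the largest k >= 1 whose denominator stays <= 21; these approach x as k grows, and every other convergent or intermediate fraction in range is farther away.
Largest k: floor((21 - q_1)/q_2) = floor((21 - 2)/11) = 1.
That gives (1*27 + 5)/(1*11 + 2) = 32/13.
Compare the errors: |x - 27/11| = |263*11 - 27*107|/(107*11) = 4/1177, and |x - 32/13| = |263*13 - 32*107|/(107*13) = 5/1391.
Cross-multiplying, 4*1391 = 5564 < 5885 = 5*1177, so 4/1177 is smaller: the convergent 27/11 is closer to x than 32/13.

27/11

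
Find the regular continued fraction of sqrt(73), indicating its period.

Write x_i = (sqrt(73) + m_i)/d_i with (m_0, d_0) = (0, 1). a_0 = floor(sqrt(73)) = 8, since 8^2 = 64 <= 73 < 81 = 9^2.
Iterate m_{i+1} = d_i*a_i - m_i, d_{i+1} = (73 - m_{i+1}^2)/d_i, a_{i+1} = floor((a_0 + m_{i+1})/d_{i+1}):
  m_1 = 1*8 - 0 = 8, d_1 = (73 - 8^2)/1 = 9/1 = 9, a_1 = floor((8 + 8)/9) = 1.
  m_2 = 9*1 - 8 = 1, d_2 = (73 - 1^2)/9 = 72/9 = 8, a_2 = floor((8 + 1)/8) = 1.
  m_3 = 8*1 - 1 = 7, d_3 = (73 - 7^2)/8 = 24/8 = 3, a_3 = floor((8 + 7)/3) = 5.
  m_4 = 3*5 - 7 = 8, d_4 = (73 - 8^2)/3 = 9/3 = 3, a_4 = floor((8 + 8)/3) = 5.
  m_5 = 3*5 - 8 = 7, d_5 = (73 - 7^2)/3 = 24/3 = 8, a_5 = floor((8 + 7)/8) = 1.
  m_6 = 8*1 - 7 = 1, d_6 = (73 - 1^2)/8 = 72/8 = 9, a_6 = floor((8 + 1)/9) = 1.
  m_7 = 9*1 - 1 = 8, d_7 = (73 - 8^2)/9 = 9/9 = 1, a_7 = floor((8 + 8)/1) = 16.
  m_8 = 1*16 - 8 = 8, d_8 = (73 - 8^2)/1 = 9/1 = 9: (m_8, d_8) = (m_1, d_1) = (8, 9), so from here the quotients repeat a_1, ..., a_7; the period length is 7.
Hence the expansion of sqrt(73) is a_0 = 8 followed by the repeating block 1, 1, 5, 5, 1, 1, 16 (period 7).

[8; (1, 1, 5, 5, 1, 1, 16)]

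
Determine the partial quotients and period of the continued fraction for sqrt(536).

[23; (6, 1, 1, 2, 5, 2, 1, 1, 6, 46)]

Write x_i = (sqrt(536) + m_i)/d_i with (m_0, d_0) = (0, 1). a_0 = floor(sqrt(536)) = 23, since 23^2 = 529 <= 536 < 576 = 24^2.
Iterate m_{i+1} = d_i*a_i - m_i, d_{i+1} = (536 - m_{i+1}^2)/d_i, a_{i+1} = floor((a_0 + m_{i+1})/d_{i+1}):
  m_1 = 1*23 - 0 = 23, d_1 = (536 - 23^2)/1 = 7/1 = 7, a_1 = floor((23 + 23)/7) = 6.
  m_2 = 7*6 - 23 = 19, d_2 = (536 - 19^2)/7 = 175/7 = 25, a_2 = floor((23 + 19)/25) = 1.
  m_3 = 25*1 - 19 = 6, d_3 = (536 - 6^2)/25 = 500/25 = 20, a_3 = floor((23 + 6)/20) = 1.
  m_4 = 20*1 - 6 = 14, d_4 = (536 - 14^2)/20 = 340/20 = 17, a_4 = floor((23 + 14)/17) = 2.
  m_5 = 17*2 - 14 = 20, d_5 = (536 - 20^2)/17 = 136/17 = 8, a_5 = floor((23 + 20)/8) = 5.
  m_6 = 8*5 - 20 = 20, d_6 = (536 - 20^2)/8 = 136/8 = 17, a_6 = floor((23 + 20)/17) = 2.
  m_7 = 17*2 - 20 = 14, d_7 = (536 - 14^2)/17 = 340/17 = 20, a_7 = floor((23 + 14)/20) = 1.
  m_8 = 20*1 - 14 = 6, d_8 = (536 - 6^2)/20 = 500/20 = 25, a_8 = floor((23 + 6)/25) = 1.
  m_9 = 25*1 - 6 = 19, d_9 = (536 - 19^2)/25 = 175/25 = 7, a_9 = floor((23 + 19)/7) = 6.
  m_10 = 7*6 - 19 = 23, d_10 = (536 - 23^2)/7 = 7/7 = 1, a_10 = floor((23 + 23)/1) = 46.
  m_11 = 1*46 - 23 = 23, d_11 = (536 - 23^2)/1 = 7/1 = 7: (m_11, d_11) = (m_1, d_1) = (23, 7), so from here the quotients repeat a_1, ..., a_10; the period length is 10.
Hence the expansion of sqrt(536) is a_0 = 23 followed by the repeating block 6, 1, 1, 2, 5, 2, 1, 1, 6, 46 (period 10).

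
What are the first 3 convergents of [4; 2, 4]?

Using the convergent recurrence p_i = a_i*p_{i-1} + p_{i-2}, q_i = a_i*q_{i-1} + q_{i-2} with p_{-2}=0, p_{-1}=1, q_{-2}=1, q_{-1}=0:
  i=0: a_0=4, p_0 = 4*1 + 0 = 4, q_0 = 4*0 + 1 = 1.
  i=1: a_1=2, p_1 = 2*4 + 1 = 9, q_1 = 2*1 + 0 = 2.
  i=2: a_2=4, p_2 = 4*9 + 4 = 40, q_2 = 4*2 + 1 = 9.

4/1, 9/2, 40/9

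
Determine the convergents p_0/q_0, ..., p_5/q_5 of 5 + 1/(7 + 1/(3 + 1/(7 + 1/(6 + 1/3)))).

Using the convergent recurrence p_i = a_i*p_{i-1} + p_{i-2}, q_i = a_i*q_{i-1} + q_{i-2} with p_{-2}=0, p_{-1}=1, q_{-2}=1, q_{-1}=0:
  i=0: a_0=5, p_0 = 5*1 + 0 = 5, q_0 = 5*0 + 1 = 1.
  i=1: a_1=7, p_1 = 7*5 + 1 = 36, q_1 = 7*1 + 0 = 7.
  i=2: a_2=3, p_2 = 3*36 + 5 = 113, q_2 = 3*7 + 1 = 22.
  i=3: a_3=7, p_3 = 7*113 + 36 = 827, q_3 = 7*22 + 7 = 161.
  i=4: a_4=6, p_4 = 6*827 + 113 = 5075, q_4 = 6*161 + 22 = 988.
  i=5: a_5=3, p_5 = 3*5075 + 827 = 16052, q_5 = 3*988 + 161 = 3125.

5/1, 36/7, 113/22, 827/161, 5075/988, 16052/3125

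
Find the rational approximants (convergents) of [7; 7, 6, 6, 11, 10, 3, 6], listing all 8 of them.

7/1, 50/7, 307/43, 1892/265, 21119/2958, 213082/29845, 660365/92493, 4175272/584803

Using the convergent recurrence p_i = a_i*p_{i-1} + p_{i-2}, q_i = a_i*q_{i-1} + q_{i-2} with p_{-2}=0, p_{-1}=1, q_{-2}=1, q_{-1}=0:
  i=0: a_0=7, p_0 = 7*1 + 0 = 7, q_0 = 7*0 + 1 = 1.
  i=1: a_1=7, p_1 = 7*7 + 1 = 50, q_1 = 7*1 + 0 = 7.
  i=2: a_2=6, p_2 = 6*50 + 7 = 307, q_2 = 6*7 + 1 = 43.
  i=3: a_3=6, p_3 = 6*307 + 50 = 1892, q_3 = 6*43 + 7 = 265.
  i=4: a_4=11, p_4 = 11*1892 + 307 = 21119, q_4 = 11*265 + 43 = 2958.
  i=5: a_5=10, p_5 = 10*21119 + 1892 = 213082, q_5 = 10*2958 + 265 = 29845.
  i=6: a_6=3, p_6 = 3*213082 + 21119 = 660365, q_6 = 3*29845 + 2958 = 92493.
  i=7: a_7=6, p_7 = 6*660365 + 213082 = 4175272, q_7 = 6*92493 + 29845 = 584803.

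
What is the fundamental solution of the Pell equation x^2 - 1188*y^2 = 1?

First expand sqrt(1188) as a continued fraction. With x_i = (sqrt(1188) + m_i)/d_i and (m_0, d_0) = (0, 1): a_0 = floor(sqrt(1188)) = 34, since 34^2 = 1156 <= 1188 < 1225 = 35^2.
Iterate m_{i+1} = d_i*a_i - m_i, d_{i+1} = (1188 - m_{i+1}^2)/d_i, a_{i+1} = floor((a_0 + m_{i+1})/d_{i+1}):
  m_1 = 1*34 - 0 = 34, d_1 = (1188 - 34^2)/1 = 32/1 = 32, a_1 = floor((34 + 34)/32) = 2.
  m_2 = 32*2 - 34 = 30, d_2 = (1188 - 30^2)/32 = 288/32 = 9, a_2 = floor((34 + 30)/9) = 7.
  m_3 = 9*7 - 30 = 33, d_3 = (1188 - 33^2)/9 = 99/9 = 11, a_3 = floor((34 + 33)/11) = 6.
  m_4 = 11*6 - 33 = 33, d_4 = (1188 - 33^2)/11 = 99/11 = 9, a_4 = floor((34 + 33)/9) = 7.
  m_5 = 9*7 - 33 = 30, d_5 = (1188 - 30^2)/9 = 288/9 = 32, a_5 = floor((34 + 30)/32) = 2.
  m_6 = 32*2 - 30 = 34, d_6 = (1188 - 34^2)/32 = 32/32 = 1, a_6 = floor((34 + 34)/1) = 68.
  m_7 = 1*68 - 34 = 34, d_7 = (1188 - 34^2)/1 = 32/1 = 32: (m_7, d_7) = (m_1, d_1) = (34, 32), so from here the quotients repeat a_1, ..., a_6; the period length is 6.
So sqrt(1188) = [34; (2, 7, 6, 7, 2, 68)] with period length k = 6.
k is even, so the fundamental solution of x^2 - 1188y^2 = 1 is (p_{k-1}, q_{k-1}) = (p_5, q_5); compute convergents through index 5.
Convergents (p_i = a_i*p_{i-1} + p_{i-2}, q_i = a_i*q_{i-1} + q_{i-2} with p_{-2}=0, p_{-1}=1, q_{-2}=1, q_{-1}=0):
  i=0: a_0=34, p_0 = 34*1 + 0 = 34, q_0 = 34*0 + 1 = 1.
  i=1: a_1=2, p_1 = 2*34 + 1 = 69, q_1 = 2*1 + 0 = 2.
  i=2: a_2=7, p_2 = 7*69 + 34 = 517, q_2 = 7*2 + 1 = 15.
  i=3: a_3=6, p_3 = 6*517 + 69 = 3171, q_3 = 6*15 + 2 = 92.
  i=4: a_4=7, p_4 = 7*3171 + 517 = 22714, q_4 = 7*92 + 15 = 659.
  i=5: a_5=2, p_5 = 2*22714 + 3171 = 48599, q_5 = 2*659 + 92 = 1410.
Check: 48599^2 - 1188*1410^2 = 2361862801 - 2361862800 = 1, so (x, y) = (48599, 1410) solves the equation, and by the theorem it is the least positive solution.

(x, y) = (48599, 1410)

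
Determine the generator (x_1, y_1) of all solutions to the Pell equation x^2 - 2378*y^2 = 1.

First expand sqrt(2378) as a continued fraction. With x_i = (sqrt(2378) + m_i)/d_i and (m_0, d_0) = (0, 1): a_0 = floor(sqrt(2378)) = 48, since 48^2 = 2304 <= 2378 < 2401 = 49^2.
Iterate m_{i+1} = d_i*a_i - m_i, d_{i+1} = (2378 - m_{i+1}^2)/d_i, a_{i+1} = floor((a_0 + m_{i+1})/d_{i+1}):
  m_1 = 1*48 - 0 = 48, d_1 = (2378 - 48^2)/1 = 74/1 = 74, a_1 = floor((48 + 48)/74) = 1.
  m_2 = 74*1 - 48 = 26, d_2 = (2378 - 26^2)/74 = 1702/74 = 23, a_2 = floor((48 + 26)/23) = 3.
  m_3 = 23*3 - 26 = 43, d_3 = (2378 - 43^2)/23 = 529/23 = 23, a_3 = floor((48 + 43)/23) = 3.
  m_4 = 23*3 - 43 = 26, d_4 = (2378 - 26^2)/23 = 1702/23 = 74, a_4 = floor((48 + 26)/74) = 1.
  m_5 = 74*1 - 26 = 48, d_5 = (2378 - 48^2)/74 = 74/74 = 1, a_5 = floor((48 + 48)/1) = 96.
  m_6 = 1*96 - 48 = 48, d_6 = (2378 - 48^2)/1 = 74/1 = 74: (m_6, d_6) = (m_1, d_1) = (48, 74), so from here the quotients repeat a_1, ..., a_5; the period length is 5.
So sqrt(2378) = [48; (1, 3, 3, 1, 96)] with period length k = 5.
k is odd, so (p_{k-1}, q_{k-1}) only solves x^2 - 2378y^2 = -1 and the fundamental solution of x^2 - 2378y^2 = 1 is (p_{2k-1}, q_{2k-1}) = (p_9, q_9); compute convergents through index 9, running through the period twice.
Convergents (p_i = a_i*p_{i-1} + p_{i-2}, q_i = a_i*q_{i-1} + q_{i-2} with p_{-2}=0, p_{-1}=1, q_{-2}=1, q_{-1}=0):
  i=0: a_0=48, p_0 = 48*1 + 0 = 48, q_0 = 48*0 + 1 = 1.
  i=1: a_1=1, p_1 = 1*48 + 1 = 49, q_1 = 1*1 + 0 = 1.
  i=2: a_2=3, p_2 = 3*49 + 48 = 195, q_2 = 3*1 + 1 = 4.
  i=3: a_3=3, p_3 = 3*195 + 49 = 634, q_3 = 3*4 + 1 = 13.
  i=4: a_4=1, p_4 = 1*634 + 195 = 829, q_4 = 1*13 + 4 = 17.
  i=5: a_5=96, p_5 = 96*829 + 634 = 80218, q_5 = 96*17 + 13 = 1645.
  i=6: a_6=1, p_6 = 1*80218 + 829 = 81047, q_6 = 1*1645 + 17 = 1662.
  i=7: a_7=3, p_7 = 3*81047 + 80218 = 323359, q_7 = 3*1662 + 1645 = 6631.
  i=8: a_8=3, p_8 = 3*323359 + 81047 = 1051124, q_8 = 3*6631 + 1662 = 21555.
  i=9: a_9=1, p_9 = 1*1051124 + 323359 = 1374483, q_9 = 1*21555 + 6631 = 28186.
Indeed p_4^2 - 2378*q_4^2 = 687241 - 687242 = -1, not +1.
Check: 1374483^2 - 2378*28186^2 = 1889203517289 - 1889203517288 = 1, so (x, y) = (1374483, 28186) solves the equation, and by the theorem it is the least positive solution.

(x, y) = (1374483, 28186)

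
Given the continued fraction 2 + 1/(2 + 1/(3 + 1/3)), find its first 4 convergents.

Using the convergent recurrence p_i = a_i*p_{i-1} + p_{i-2}, q_i = a_i*q_{i-1} + q_{i-2} with p_{-2}=0, p_{-1}=1, q_{-2}=1, q_{-1}=0:
  i=0: a_0=2, p_0 = 2*1 + 0 = 2, q_0 = 2*0 + 1 = 1.
  i=1: a_1=2, p_1 = 2*2 + 1 = 5, q_1 = 2*1 + 0 = 2.
  i=2: a_2=3, p_2 = 3*5 + 2 = 17, q_2 = 3*2 + 1 = 7.
  i=3: a_3=3, p_3 = 3*17 + 5 = 56, q_3 = 3*7 + 2 = 23.

2/1, 5/2, 17/7, 56/23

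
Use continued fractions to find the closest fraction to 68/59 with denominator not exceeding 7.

8/7

Expand x = 68/59 as a continued fraction with the Euclidean algorithm:
  68 = 1*59 + 9, so a_0 = 1.
  59 = 6*9 + 5, so a_1 = 6.
  9 = 1*5 + 4, so a_2 = 1.
  5 = 1*4 + 1, so a_3 = 1.
  4 = 4*1 + 0, so a_4 = 4.
so x = [1; 6, 1, 1, 4].
Convergents (p_i = a_i*p_{i-1} + p_{i-2}, q_i = a_i*q_{i-1} + q_{i-2} with p_{-2}=0, p_{-1}=1, q_{-2}=1, q_{-1}=0), until the denominator exceeds 7:
  i=0: a_0=1, p_0 = 1*1 + 0 = 1, q_0 = 1*0 + 1 = 1.
  i=1: a_1=6, p_1 = 6*1 + 1 = 7, q_1 = 6*1 + 0 = 6.
  i=2: a_2=1, p_2 = 1*7 + 1 = 8, q_2 = 1*6 + 1 = 7.
  i=3: a_3=1, p_3 = 1*8 + 7 = 15, q_3 = 1*7 + 6 = 13.
q_3 = 13 > 7, so the last convergent with denominator <= 7 is p_2/q_2 = 8/7.
The closest fraction with denominator <= 7 is either p_2/q_2 or the intermediate fraction (k*p_2 + p_1)/(k*q_2 + q_1) with the largest k >= 1 whose denominator stays <= 7; these approach x as k grows, and every other convergent or intermediate fraction in range is farther away.
Largest k: floor((7 - q_1)/q_2) = floor((7 - 6)/7) = 0.
Since k = 0, no intermediate fraction beyond p_2/q_2 has denominator <= 7, so the convergent 8/7 is the closest (its error is |68*7 - 8*59|/(59*7) = 4/413).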